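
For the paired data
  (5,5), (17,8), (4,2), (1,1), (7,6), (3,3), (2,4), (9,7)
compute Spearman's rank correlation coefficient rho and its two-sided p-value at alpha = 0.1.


Step 1: Rank x and y separately (midranks; no ties here).
rank(x): 5->5, 17->8, 4->4, 1->1, 7->6, 3->3, 2->2, 9->7
rank(y): 5->5, 8->8, 2->2, 1->1, 6->6, 3->3, 4->4, 7->7
Step 2: d_i = R_x(i) - R_y(i); compute d_i^2.
  (5-5)^2=0, (8-8)^2=0, (4-2)^2=4, (1-1)^2=0, (6-6)^2=0, (3-3)^2=0, (2-4)^2=4, (7-7)^2=0
sum(d^2) = 8.
Step 3: rho = 1 - 6*8 / (8*(8^2 - 1)) = 1 - 48/504 = 0.904762.
Step 4: Under H0, t = rho * sqrt((n-2)/(1-rho^2)) = 5.2034 ~ t(6).
Step 5: Two-sided p-value from the t-distribution with 6 df = 0.002008.
Step 6: alpha = 0.1. reject H0.

rho = 0.9048, p = 0.002008, reject H0 at alpha = 0.1.


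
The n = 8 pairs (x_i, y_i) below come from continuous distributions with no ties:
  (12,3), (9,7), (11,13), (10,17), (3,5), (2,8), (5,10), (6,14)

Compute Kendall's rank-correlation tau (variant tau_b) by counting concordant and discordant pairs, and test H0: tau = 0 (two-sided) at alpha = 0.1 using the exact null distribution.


Step 1: Enumerate the 28 unordered pairs (i,j) with i<j and classify each by sign(x_j-x_i) * sign(y_j-y_i).
  (1,2):dx=-3,dy=+4->D; (1,3):dx=-1,dy=+10->D; (1,4):dx=-2,dy=+14->D; (1,5):dx=-9,dy=+2->D
  (1,6):dx=-10,dy=+5->D; (1,7):dx=-7,dy=+7->D; (1,8):dx=-6,dy=+11->D; (2,3):dx=+2,dy=+6->C
  (2,4):dx=+1,dy=+10->C; (2,5):dx=-6,dy=-2->C; (2,6):dx=-7,dy=+1->D; (2,7):dx=-4,dy=+3->D
  (2,8):dx=-3,dy=+7->D; (3,4):dx=-1,dy=+4->D; (3,5):dx=-8,dy=-8->C; (3,6):dx=-9,dy=-5->C
  (3,7):dx=-6,dy=-3->C; (3,8):dx=-5,dy=+1->D; (4,5):dx=-7,dy=-12->C; (4,6):dx=-8,dy=-9->C
  (4,7):dx=-5,dy=-7->C; (4,8):dx=-4,dy=-3->C; (5,6):dx=-1,dy=+3->D; (5,7):dx=+2,dy=+5->C
  (5,8):dx=+3,dy=+9->C; (6,7):dx=+3,dy=+2->C; (6,8):dx=+4,dy=+6->C; (7,8):dx=+1,dy=+4->C
Step 2: C = 15, D = 13, total pairs = 28.
Step 3: tau = (C - D)/(n(n-1)/2) = (15 - 13)/28 = 0.071429.
Step 4: Exact two-sided p-value (enumerate n! = 40320 permutations of y under H0): p = 0.904861.
Step 5: alpha = 0.1. fail to reject H0.

tau_b = 0.0714 (C=15, D=13), p = 0.904861, fail to reject H0.


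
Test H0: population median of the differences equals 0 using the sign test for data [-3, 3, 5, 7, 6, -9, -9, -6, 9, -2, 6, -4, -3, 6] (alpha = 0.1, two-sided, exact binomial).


Step 1: Discard zero differences. Original n = 14; n_eff = number of nonzero differences = 14.
Nonzero differences (with sign): -3, +3, +5, +7, +6, -9, -9, -6, +9, -2, +6, -4, -3, +6
Step 2: Count signs: positive = 7, negative = 7.
Step 3: Under H0: P(positive) = 0.5, so the number of positives S ~ Bin(14, 0.5).
Step 4: Two-sided exact p-value = sum of Bin(14,0.5) probabilities at or below the observed probability = 1.000000.
Step 5: alpha = 0.1. fail to reject H0.

n_eff = 14, pos = 7, neg = 7, p = 1.000000, fail to reject H0.


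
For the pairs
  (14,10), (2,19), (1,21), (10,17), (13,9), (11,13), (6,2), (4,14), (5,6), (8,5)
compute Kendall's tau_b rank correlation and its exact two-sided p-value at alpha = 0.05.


Step 1: Enumerate the 45 unordered pairs (i,j) with i<j and classify each by sign(x_j-x_i) * sign(y_j-y_i).
  (1,2):dx=-12,dy=+9->D; (1,3):dx=-13,dy=+11->D; (1,4):dx=-4,dy=+7->D; (1,5):dx=-1,dy=-1->C
  (1,6):dx=-3,dy=+3->D; (1,7):dx=-8,dy=-8->C; (1,8):dx=-10,dy=+4->D; (1,9):dx=-9,dy=-4->C
  (1,10):dx=-6,dy=-5->C; (2,3):dx=-1,dy=+2->D; (2,4):dx=+8,dy=-2->D; (2,5):dx=+11,dy=-10->D
  (2,6):dx=+9,dy=-6->D; (2,7):dx=+4,dy=-17->D; (2,8):dx=+2,dy=-5->D; (2,9):dx=+3,dy=-13->D
  (2,10):dx=+6,dy=-14->D; (3,4):dx=+9,dy=-4->D; (3,5):dx=+12,dy=-12->D; (3,6):dx=+10,dy=-8->D
  (3,7):dx=+5,dy=-19->D; (3,8):dx=+3,dy=-7->D; (3,9):dx=+4,dy=-15->D; (3,10):dx=+7,dy=-16->D
  (4,5):dx=+3,dy=-8->D; (4,6):dx=+1,dy=-4->D; (4,7):dx=-4,dy=-15->C; (4,8):dx=-6,dy=-3->C
  (4,9):dx=-5,dy=-11->C; (4,10):dx=-2,dy=-12->C; (5,6):dx=-2,dy=+4->D; (5,7):dx=-7,dy=-7->C
  (5,8):dx=-9,dy=+5->D; (5,9):dx=-8,dy=-3->C; (5,10):dx=-5,dy=-4->C; (6,7):dx=-5,dy=-11->C
  (6,8):dx=-7,dy=+1->D; (6,9):dx=-6,dy=-7->C; (6,10):dx=-3,dy=-8->C; (7,8):dx=-2,dy=+12->D
  (7,9):dx=-1,dy=+4->D; (7,10):dx=+2,dy=+3->C; (8,9):dx=+1,dy=-8->D; (8,10):dx=+4,dy=-9->D
  (9,10):dx=+3,dy=-1->D
Step 2: C = 15, D = 30, total pairs = 45.
Step 3: tau = (C - D)/(n(n-1)/2) = (15 - 30)/45 = -0.333333.
Step 4: Exact two-sided p-value (enumerate n! = 3628800 permutations of y under H0): p = 0.216373.
Step 5: alpha = 0.05. fail to reject H0.

tau_b = -0.3333 (C=15, D=30), p = 0.216373, fail to reject H0.


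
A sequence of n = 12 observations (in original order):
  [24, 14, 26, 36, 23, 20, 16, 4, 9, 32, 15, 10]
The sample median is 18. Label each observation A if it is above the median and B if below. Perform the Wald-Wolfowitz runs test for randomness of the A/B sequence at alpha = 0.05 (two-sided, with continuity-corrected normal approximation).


Step 1: Compute median = 18; label A = above, B = below.
Labels in order: ABAAAABBBABB  (n_A = 6, n_B = 6)
Step 2: Count runs R = 6.
Step 3: Under H0 (random ordering), E[R] = 2*n_A*n_B/(n_A+n_B) + 1 = 2*6*6/12 + 1 = 7.0000.
        Var[R] = 2*n_A*n_B*(2*n_A*n_B - n_A - n_B) / ((n_A+n_B)^2 * (n_A+n_B-1)) = 4320/1584 = 2.7273.
        SD[R] = 1.6514.
Step 4: Continuity-corrected z = (R + 0.5 - E[R]) / SD[R] = (6 + 0.5 - 7.0000) / 1.6514 = -0.3028.
Step 5: Two-sided p-value via normal approximation = 2*(1 - Phi(|z|)) = 0.762069.
Step 6: alpha = 0.05. fail to reject H0.

R = 6, z = -0.3028, p = 0.762069, fail to reject H0.


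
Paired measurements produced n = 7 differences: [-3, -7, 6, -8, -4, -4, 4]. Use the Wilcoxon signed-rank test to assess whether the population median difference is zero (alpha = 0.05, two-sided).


Step 1: Drop any zero differences (none here) and take |d_i|.
|d| = [3, 7, 6, 8, 4, 4, 4]
Step 2: Midrank |d_i| (ties get averaged ranks).
ranks: |3|->1, |7|->6, |6|->5, |8|->7, |4|->3, |4|->3, |4|->3
Step 3: Attach original signs; sum ranks with positive sign and with negative sign.
W+ = 5 + 3 = 8
W- = 1 + 6 + 7 + 3 + 3 = 20
(Check: W+ + W- = 28 should equal n(n+1)/2 = 28.)
Step 4: Test statistic W = min(W+, W-) = 8.
Step 5: Ties in |d|, so use the tie-corrected normal approximation.
        E[W] = n(n+1)/4 = 7*8/4 = 14.
        Tie groups: |d|=4 (t=3); sum(t^3 - t) = 24.
        Var[W] = n(n+1)(2n+1)/24 - sum(t^3-t)/48 = 840/24 - 24/48 = 34.5.
        z = (W - E[W]) / sqrt(Var[W]) = (8 - 14) / 5.8737 = -1.0215.
        Two-sided p = 2*Phi(z) = 0.307014.
Step 6: alpha = 0.05. fail to reject H0.

W+ = 8, W- = 20, W = min = 8, p = 0.307014, fail to reject H0.


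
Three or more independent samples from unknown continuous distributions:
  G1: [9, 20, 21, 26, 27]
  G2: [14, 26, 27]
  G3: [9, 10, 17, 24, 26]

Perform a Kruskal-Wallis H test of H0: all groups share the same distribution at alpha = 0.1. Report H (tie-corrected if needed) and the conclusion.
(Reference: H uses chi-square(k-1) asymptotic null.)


Step 1: Combine all N = 13 observations and assign midranks.
sorted (value, group, rank): (9,G1,1.5), (9,G3,1.5), (10,G3,3), (14,G2,4), (17,G3,5), (20,G1,6), (21,G1,7), (24,G3,8), (26,G1,10), (26,G2,10), (26,G3,10), (27,G1,12.5), (27,G2,12.5)
Step 2: Sum ranks within each group.
R_1 = 37 (n_1 = 5)
R_2 = 26.5 (n_2 = 3)
R_3 = 27.5 (n_3 = 5)
Step 3: H = 12/(N(N+1)) * sum(R_i^2/n_i) - 3(N+1)
     = 12/(13*14) * (37^2/5 + 26.5^2/3 + 27.5^2/5) - 3*14
     = 0.065934 * 659.133 - 42
     = 1.459341.
Step 4: Ties present; correction factor C = 1 - 36/(13^3 - 13) = 0.983516. Corrected H = 1.459341 / 0.983516 = 1.483799.
Step 5: Under H0, H ~ chi^2(2); p-value = 0.476209.
Step 6: alpha = 0.1. fail to reject H0.

H = 1.4838, df = 2, p = 0.476209, fail to reject H0.


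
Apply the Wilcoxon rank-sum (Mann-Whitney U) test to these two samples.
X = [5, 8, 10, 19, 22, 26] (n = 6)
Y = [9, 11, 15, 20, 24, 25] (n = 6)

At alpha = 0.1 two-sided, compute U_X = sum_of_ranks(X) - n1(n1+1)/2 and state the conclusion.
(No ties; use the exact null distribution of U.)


Step 1: Combine and sort all 12 observations; assign midranks.
sorted (value, group): (5,X), (8,X), (9,Y), (10,X), (11,Y), (15,Y), (19,X), (20,Y), (22,X), (24,Y), (25,Y), (26,X)
ranks: 5->1, 8->2, 9->3, 10->4, 11->5, 15->6, 19->7, 20->8, 22->9, 24->10, 25->11, 26->12
Step 2: Rank sum for X: R1 = 1 + 2 + 4 + 7 + 9 + 12 = 35.
Step 3: U_X = R1 - n1(n1+1)/2 = 35 - 6*7/2 = 35 - 21 = 14.
       U_Y = n1*n2 - U_X = 36 - 14 = 22.
Step 4: No ties, so the exact null distribution of U (based on enumerating the C(12,6) = 924 equally likely rank assignments) gives the two-sided p-value.
Step 5: p-value = 0.588745; compare to alpha = 0.1. fail to reject H0.

U_X = 14, p = 0.588745, fail to reject H0 at alpha = 0.1.


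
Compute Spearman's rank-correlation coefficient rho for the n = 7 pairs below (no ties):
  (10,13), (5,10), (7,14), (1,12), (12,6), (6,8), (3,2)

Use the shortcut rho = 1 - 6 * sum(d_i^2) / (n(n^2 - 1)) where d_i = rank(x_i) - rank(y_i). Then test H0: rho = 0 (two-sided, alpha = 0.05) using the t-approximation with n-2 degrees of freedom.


Step 1: Rank x and y separately (midranks; no ties here).
rank(x): 10->6, 5->3, 7->5, 1->1, 12->7, 6->4, 3->2
rank(y): 13->6, 10->4, 14->7, 12->5, 6->2, 8->3, 2->1
Step 2: d_i = R_x(i) - R_y(i); compute d_i^2.
  (6-6)^2=0, (3-4)^2=1, (5-7)^2=4, (1-5)^2=16, (7-2)^2=25, (4-3)^2=1, (2-1)^2=1
sum(d^2) = 48.
Step 3: rho = 1 - 6*48 / (7*(7^2 - 1)) = 1 - 288/336 = 0.142857.
Step 4: Under H0, t = rho * sqrt((n-2)/(1-rho^2)) = 0.3227 ~ t(5).
Step 5: Two-sided p-value from the t-distribution with 5 df = 0.759945.
Step 6: alpha = 0.05. fail to reject H0.

rho = 0.1429, p = 0.759945, fail to reject H0 at alpha = 0.05.


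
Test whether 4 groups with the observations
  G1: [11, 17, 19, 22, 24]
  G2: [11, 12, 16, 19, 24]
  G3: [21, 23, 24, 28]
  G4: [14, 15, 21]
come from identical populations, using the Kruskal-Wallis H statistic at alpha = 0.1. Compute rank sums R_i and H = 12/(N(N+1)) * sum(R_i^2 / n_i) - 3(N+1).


Step 1: Combine all N = 17 observations and assign midranks.
sorted (value, group, rank): (11,G1,1.5), (11,G2,1.5), (12,G2,3), (14,G4,4), (15,G4,5), (16,G2,6), (17,G1,7), (19,G1,8.5), (19,G2,8.5), (21,G3,10.5), (21,G4,10.5), (22,G1,12), (23,G3,13), (24,G1,15), (24,G2,15), (24,G3,15), (28,G3,17)
Step 2: Sum ranks within each group.
R_1 = 44 (n_1 = 5)
R_2 = 34 (n_2 = 5)
R_3 = 55.5 (n_3 = 4)
R_4 = 19.5 (n_4 = 3)
Step 3: H = 12/(N(N+1)) * sum(R_i^2/n_i) - 3(N+1)
     = 12/(17*18) * (44^2/5 + 34^2/5 + 55.5^2/4 + 19.5^2/3) - 3*18
     = 0.039216 * 1515.21 - 54
     = 5.420098.
Step 4: Ties present; correction factor C = 1 - 42/(17^3 - 17) = 0.991422. Corrected H = 5.420098 / 0.991422 = 5.466996.
Step 5: Under H0, H ~ chi^2(3); p-value = 0.140626.
Step 6: alpha = 0.1. fail to reject H0.

H = 5.4670, df = 3, p = 0.140626, fail to reject H0.


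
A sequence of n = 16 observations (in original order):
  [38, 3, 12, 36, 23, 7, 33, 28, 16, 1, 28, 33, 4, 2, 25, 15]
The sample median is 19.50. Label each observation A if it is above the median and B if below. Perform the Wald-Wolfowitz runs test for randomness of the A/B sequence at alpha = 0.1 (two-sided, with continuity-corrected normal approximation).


Step 1: Compute median = 19.50; label A = above, B = below.
Labels in order: ABBAABAABBAABBAB  (n_A = 8, n_B = 8)
Step 2: Count runs R = 10.
Step 3: Under H0 (random ordering), E[R] = 2*n_A*n_B/(n_A+n_B) + 1 = 2*8*8/16 + 1 = 9.0000.
        Var[R] = 2*n_A*n_B*(2*n_A*n_B - n_A - n_B) / ((n_A+n_B)^2 * (n_A+n_B-1)) = 14336/3840 = 3.7333.
        SD[R] = 1.9322.
Step 4: Continuity-corrected z = (R - 0.5 - E[R]) / SD[R] = (10 - 0.5 - 9.0000) / 1.9322 = 0.2588.
Step 5: Two-sided p-value via normal approximation = 2*(1 - Phi(|z|)) = 0.795809.
Step 6: alpha = 0.1. fail to reject H0.

R = 10, z = 0.2588, p = 0.795809, fail to reject H0.


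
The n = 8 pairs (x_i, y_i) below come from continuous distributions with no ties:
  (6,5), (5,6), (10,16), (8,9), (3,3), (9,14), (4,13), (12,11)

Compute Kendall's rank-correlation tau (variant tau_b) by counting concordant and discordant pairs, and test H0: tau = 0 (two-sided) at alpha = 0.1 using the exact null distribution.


Step 1: Enumerate the 28 unordered pairs (i,j) with i<j and classify each by sign(x_j-x_i) * sign(y_j-y_i).
  (1,2):dx=-1,dy=+1->D; (1,3):dx=+4,dy=+11->C; (1,4):dx=+2,dy=+4->C; (1,5):dx=-3,dy=-2->C
  (1,6):dx=+3,dy=+9->C; (1,7):dx=-2,dy=+8->D; (1,8):dx=+6,dy=+6->C; (2,3):dx=+5,dy=+10->C
  (2,4):dx=+3,dy=+3->C; (2,5):dx=-2,dy=-3->C; (2,6):dx=+4,dy=+8->C; (2,7):dx=-1,dy=+7->D
  (2,8):dx=+7,dy=+5->C; (3,4):dx=-2,dy=-7->C; (3,5):dx=-7,dy=-13->C; (3,6):dx=-1,dy=-2->C
  (3,7):dx=-6,dy=-3->C; (3,8):dx=+2,dy=-5->D; (4,5):dx=-5,dy=-6->C; (4,6):dx=+1,dy=+5->C
  (4,7):dx=-4,dy=+4->D; (4,8):dx=+4,dy=+2->C; (5,6):dx=+6,dy=+11->C; (5,7):dx=+1,dy=+10->C
  (5,8):dx=+9,dy=+8->C; (6,7):dx=-5,dy=-1->C; (6,8):dx=+3,dy=-3->D; (7,8):dx=+8,dy=-2->D
Step 2: C = 21, D = 7, total pairs = 28.
Step 3: tau = (C - D)/(n(n-1)/2) = (21 - 7)/28 = 0.500000.
Step 4: Exact two-sided p-value (enumerate n! = 40320 permutations of y under H0): p = 0.108681.
Step 5: alpha = 0.1. fail to reject H0.

tau_b = 0.5000 (C=21, D=7), p = 0.108681, fail to reject H0.


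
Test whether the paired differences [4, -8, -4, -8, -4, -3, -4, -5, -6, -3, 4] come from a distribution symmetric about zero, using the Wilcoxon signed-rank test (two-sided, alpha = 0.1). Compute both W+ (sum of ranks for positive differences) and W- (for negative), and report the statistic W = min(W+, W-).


Step 1: Drop any zero differences (none here) and take |d_i|.
|d| = [4, 8, 4, 8, 4, 3, 4, 5, 6, 3, 4]
Step 2: Midrank |d_i| (ties get averaged ranks).
ranks: |4|->5, |8|->10.5, |4|->5, |8|->10.5, |4|->5, |3|->1.5, |4|->5, |5|->8, |6|->9, |3|->1.5, |4|->5
Step 3: Attach original signs; sum ranks with positive sign and with negative sign.
W+ = 5 + 5 = 10
W- = 10.5 + 5 + 10.5 + 5 + 1.5 + 5 + 8 + 9 + 1.5 = 56
(Check: W+ + W- = 66 should equal n(n+1)/2 = 66.)
Step 4: Test statistic W = min(W+, W-) = 10.
Step 5: Ties in |d|, so use the tie-corrected normal approximation.
        E[W] = n(n+1)/4 = 11*12/4 = 33.
        Tie groups: |d|=3 (t=2), |d|=4 (t=5), |d|=8 (t=2); sum(t^3 - t) = 132.
        Var[W] = n(n+1)(2n+1)/24 - sum(t^3-t)/48 = 3036/24 - 132/48 = 123.75.
        z = (W - E[W]) / sqrt(Var[W]) = (10 - 33) / 11.1243 = -2.0675.
        Two-sided p = 2*Phi(z) = 0.038683.
Step 6: alpha = 0.1. reject H0.

W+ = 10, W- = 56, W = min = 10, p = 0.038683, reject H0.


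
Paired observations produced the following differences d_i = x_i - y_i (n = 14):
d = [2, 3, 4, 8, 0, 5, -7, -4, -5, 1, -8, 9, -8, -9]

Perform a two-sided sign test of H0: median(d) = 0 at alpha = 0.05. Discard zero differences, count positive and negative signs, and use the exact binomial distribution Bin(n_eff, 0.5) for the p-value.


Step 1: Discard zero differences. Original n = 14; n_eff = number of nonzero differences = 13.
Nonzero differences (with sign): +2, +3, +4, +8, +5, -7, -4, -5, +1, -8, +9, -8, -9
Step 2: Count signs: positive = 7, negative = 6.
Step 3: Under H0: P(positive) = 0.5, so the number of positives S ~ Bin(13, 0.5).
Step 4: Two-sided exact p-value = sum of Bin(13,0.5) probabilities at or below the observed probability = 1.000000.
Step 5: alpha = 0.05. fail to reject H0.

n_eff = 13, pos = 7, neg = 6, p = 1.000000, fail to reject H0.


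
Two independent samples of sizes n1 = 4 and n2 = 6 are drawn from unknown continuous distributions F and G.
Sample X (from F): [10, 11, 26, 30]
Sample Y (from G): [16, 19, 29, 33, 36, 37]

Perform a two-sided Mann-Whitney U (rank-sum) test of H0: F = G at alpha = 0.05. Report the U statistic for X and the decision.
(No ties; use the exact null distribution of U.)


Step 1: Combine and sort all 10 observations; assign midranks.
sorted (value, group): (10,X), (11,X), (16,Y), (19,Y), (26,X), (29,Y), (30,X), (33,Y), (36,Y), (37,Y)
ranks: 10->1, 11->2, 16->3, 19->4, 26->5, 29->6, 30->7, 33->8, 36->9, 37->10
Step 2: Rank sum for X: R1 = 1 + 2 + 5 + 7 = 15.
Step 3: U_X = R1 - n1(n1+1)/2 = 15 - 4*5/2 = 15 - 10 = 5.
       U_Y = n1*n2 - U_X = 24 - 5 = 19.
Step 4: No ties, so the exact null distribution of U (based on enumerating the C(10,4) = 210 equally likely rank assignments) gives the two-sided p-value.
Step 5: p-value = 0.171429; compare to alpha = 0.05. fail to reject H0.

U_X = 5, p = 0.171429, fail to reject H0 at alpha = 0.05.


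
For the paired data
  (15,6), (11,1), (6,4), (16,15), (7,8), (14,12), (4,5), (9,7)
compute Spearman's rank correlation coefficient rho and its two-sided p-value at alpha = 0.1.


Step 1: Rank x and y separately (midranks; no ties here).
rank(x): 15->7, 11->5, 6->2, 16->8, 7->3, 14->6, 4->1, 9->4
rank(y): 6->4, 1->1, 4->2, 15->8, 8->6, 12->7, 5->3, 7->5
Step 2: d_i = R_x(i) - R_y(i); compute d_i^2.
  (7-4)^2=9, (5-1)^2=16, (2-2)^2=0, (8-8)^2=0, (3-6)^2=9, (6-7)^2=1, (1-3)^2=4, (4-5)^2=1
sum(d^2) = 40.
Step 3: rho = 1 - 6*40 / (8*(8^2 - 1)) = 1 - 240/504 = 0.523810.
Step 4: Under H0, t = rho * sqrt((n-2)/(1-rho^2)) = 1.5062 ~ t(6).
Step 5: Two-sided p-value from the t-distribution with 6 df = 0.182721.
Step 6: alpha = 0.1. fail to reject H0.

rho = 0.5238, p = 0.182721, fail to reject H0 at alpha = 0.1.


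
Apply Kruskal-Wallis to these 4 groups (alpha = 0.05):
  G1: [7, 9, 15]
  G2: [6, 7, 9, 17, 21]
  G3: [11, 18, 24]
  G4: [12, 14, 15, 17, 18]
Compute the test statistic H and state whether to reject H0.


Step 1: Combine all N = 16 observations and assign midranks.
sorted (value, group, rank): (6,G2,1), (7,G1,2.5), (7,G2,2.5), (9,G1,4.5), (9,G2,4.5), (11,G3,6), (12,G4,7), (14,G4,8), (15,G1,9.5), (15,G4,9.5), (17,G2,11.5), (17,G4,11.5), (18,G3,13.5), (18,G4,13.5), (21,G2,15), (24,G3,16)
Step 2: Sum ranks within each group.
R_1 = 16.5 (n_1 = 3)
R_2 = 34.5 (n_2 = 5)
R_3 = 35.5 (n_3 = 3)
R_4 = 49.5 (n_4 = 5)
Step 3: H = 12/(N(N+1)) * sum(R_i^2/n_i) - 3(N+1)
     = 12/(16*17) * (16.5^2/3 + 34.5^2/5 + 35.5^2/3 + 49.5^2/5) - 3*17
     = 0.044118 * 1238.93 - 51
     = 3.658824.
Step 4: Ties present; correction factor C = 1 - 30/(16^3 - 16) = 0.992647. Corrected H = 3.658824 / 0.992647 = 3.685926.
Step 5: Under H0, H ~ chi^2(3); p-value = 0.297437.
Step 6: alpha = 0.05. fail to reject H0.

H = 3.6859, df = 3, p = 0.297437, fail to reject H0.


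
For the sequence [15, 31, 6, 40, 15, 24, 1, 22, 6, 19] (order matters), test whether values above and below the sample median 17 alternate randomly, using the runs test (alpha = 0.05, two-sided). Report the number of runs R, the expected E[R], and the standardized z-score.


Step 1: Compute median = 17; label A = above, B = below.
Labels in order: BABABABABA  (n_A = 5, n_B = 5)
Step 2: Count runs R = 10.
Step 3: Under H0 (random ordering), E[R] = 2*n_A*n_B/(n_A+n_B) + 1 = 2*5*5/10 + 1 = 6.0000.
        Var[R] = 2*n_A*n_B*(2*n_A*n_B - n_A - n_B) / ((n_A+n_B)^2 * (n_A+n_B-1)) = 2000/900 = 2.2222.
        SD[R] = 1.4907.
Step 4: Continuity-corrected z = (R - 0.5 - E[R]) / SD[R] = (10 - 0.5 - 6.0000) / 1.4907 = 2.3479.
Step 5: Two-sided p-value via normal approximation = 2*(1 - Phi(|z|)) = 0.018881.
Step 6: alpha = 0.05. reject H0.

R = 10, z = 2.3479, p = 0.018881, reject H0.


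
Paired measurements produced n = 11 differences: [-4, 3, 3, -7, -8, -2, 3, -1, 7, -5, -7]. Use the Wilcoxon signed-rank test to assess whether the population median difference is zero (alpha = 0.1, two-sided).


Step 1: Drop any zero differences (none here) and take |d_i|.
|d| = [4, 3, 3, 7, 8, 2, 3, 1, 7, 5, 7]
Step 2: Midrank |d_i| (ties get averaged ranks).
ranks: |4|->6, |3|->4, |3|->4, |7|->9, |8|->11, |2|->2, |3|->4, |1|->1, |7|->9, |5|->7, |7|->9
Step 3: Attach original signs; sum ranks with positive sign and with negative sign.
W+ = 4 + 4 + 4 + 9 = 21
W- = 6 + 9 + 11 + 2 + 1 + 7 + 9 = 45
(Check: W+ + W- = 66 should equal n(n+1)/2 = 66.)
Step 4: Test statistic W = min(W+, W-) = 21.
Step 5: Ties in |d|, so use the tie-corrected normal approximation.
        E[W] = n(n+1)/4 = 11*12/4 = 33.
        Tie groups: |d|=3 (t=3), |d|=7 (t=3); sum(t^3 - t) = 48.
        Var[W] = n(n+1)(2n+1)/24 - sum(t^3-t)/48 = 3036/24 - 48/48 = 125.5.
        z = (W - E[W]) / sqrt(Var[W]) = (21 - 33) / 11.2027 = -1.0712.
        Two-sided p = 2*Phi(z) = 0.284092.
Step 6: alpha = 0.1. fail to reject H0.

W+ = 21, W- = 45, W = min = 21, p = 0.284092, fail to reject H0.


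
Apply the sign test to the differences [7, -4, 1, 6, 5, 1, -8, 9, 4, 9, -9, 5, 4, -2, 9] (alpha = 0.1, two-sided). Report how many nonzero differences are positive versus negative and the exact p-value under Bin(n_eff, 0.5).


Step 1: Discard zero differences. Original n = 15; n_eff = number of nonzero differences = 15.
Nonzero differences (with sign): +7, -4, +1, +6, +5, +1, -8, +9, +4, +9, -9, +5, +4, -2, +9
Step 2: Count signs: positive = 11, negative = 4.
Step 3: Under H0: P(positive) = 0.5, so the number of positives S ~ Bin(15, 0.5).
Step 4: Two-sided exact p-value = sum of Bin(15,0.5) probabilities at or below the observed probability = 0.118469.
Step 5: alpha = 0.1. fail to reject H0.

n_eff = 15, pos = 11, neg = 4, p = 0.118469, fail to reject H0.


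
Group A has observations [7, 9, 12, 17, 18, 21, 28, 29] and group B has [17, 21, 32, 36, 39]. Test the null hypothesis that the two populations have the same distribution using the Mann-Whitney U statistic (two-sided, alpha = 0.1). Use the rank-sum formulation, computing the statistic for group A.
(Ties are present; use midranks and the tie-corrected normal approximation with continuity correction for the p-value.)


Step 1: Combine and sort all 13 observations; assign midranks.
sorted (value, group): (7,X), (9,X), (12,X), (17,X), (17,Y), (18,X), (21,X), (21,Y), (28,X), (29,X), (32,Y), (36,Y), (39,Y)
ranks: 7->1, 9->2, 12->3, 17->4.5, 17->4.5, 18->6, 21->7.5, 21->7.5, 28->9, 29->10, 32->11, 36->12, 39->13
Step 2: Rank sum for X: R1 = 1 + 2 + 3 + 4.5 + 6 + 7.5 + 9 + 10 = 43.
Step 3: U_X = R1 - n1(n1+1)/2 = 43 - 8*9/2 = 43 - 36 = 7.
       U_Y = n1*n2 - U_X = 40 - 7 = 33.
Step 4: Ties are present, so use the tie-corrected normal approximation (with continuity correction) for the p-value.
Step 5: p-value = 0.066526; compare to alpha = 0.1. reject H0.

U_X = 7, p = 0.066526, reject H0 at alpha = 0.1.


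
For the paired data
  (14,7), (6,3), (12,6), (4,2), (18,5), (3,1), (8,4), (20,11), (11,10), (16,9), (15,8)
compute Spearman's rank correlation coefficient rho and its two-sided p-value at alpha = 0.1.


Step 1: Rank x and y separately (midranks; no ties here).
rank(x): 14->7, 6->3, 12->6, 4->2, 18->10, 3->1, 8->4, 20->11, 11->5, 16->9, 15->8
rank(y): 7->7, 3->3, 6->6, 2->2, 5->5, 1->1, 4->4, 11->11, 10->10, 9->9, 8->8
Step 2: d_i = R_x(i) - R_y(i); compute d_i^2.
  (7-7)^2=0, (3-3)^2=0, (6-6)^2=0, (2-2)^2=0, (10-5)^2=25, (1-1)^2=0, (4-4)^2=0, (11-11)^2=0, (5-10)^2=25, (9-9)^2=0, (8-8)^2=0
sum(d^2) = 50.
Step 3: rho = 1 - 6*50 / (11*(11^2 - 1)) = 1 - 300/1320 = 0.772727.
Step 4: Under H0, t = rho * sqrt((n-2)/(1-rho^2)) = 3.6522 ~ t(9).
Step 5: Two-sided p-value from the t-distribution with 9 df = 0.005299.
Step 6: alpha = 0.1. reject H0.

rho = 0.7727, p = 0.005299, reject H0 at alpha = 0.1.


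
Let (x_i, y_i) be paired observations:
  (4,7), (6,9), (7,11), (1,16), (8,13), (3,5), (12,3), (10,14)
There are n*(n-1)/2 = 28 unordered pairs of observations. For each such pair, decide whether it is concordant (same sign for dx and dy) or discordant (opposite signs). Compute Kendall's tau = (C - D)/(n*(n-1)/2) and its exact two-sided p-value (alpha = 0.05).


Step 1: Enumerate the 28 unordered pairs (i,j) with i<j and classify each by sign(x_j-x_i) * sign(y_j-y_i).
  (1,2):dx=+2,dy=+2->C; (1,3):dx=+3,dy=+4->C; (1,4):dx=-3,dy=+9->D; (1,5):dx=+4,dy=+6->C
  (1,6):dx=-1,dy=-2->C; (1,7):dx=+8,dy=-4->D; (1,8):dx=+6,dy=+7->C; (2,3):dx=+1,dy=+2->C
  (2,4):dx=-5,dy=+7->D; (2,5):dx=+2,dy=+4->C; (2,6):dx=-3,dy=-4->C; (2,7):dx=+6,dy=-6->D
  (2,8):dx=+4,dy=+5->C; (3,4):dx=-6,dy=+5->D; (3,5):dx=+1,dy=+2->C; (3,6):dx=-4,dy=-6->C
  (3,7):dx=+5,dy=-8->D; (3,8):dx=+3,dy=+3->C; (4,5):dx=+7,dy=-3->D; (4,6):dx=+2,dy=-11->D
  (4,7):dx=+11,dy=-13->D; (4,8):dx=+9,dy=-2->D; (5,6):dx=-5,dy=-8->C; (5,7):dx=+4,dy=-10->D
  (5,8):dx=+2,dy=+1->C; (6,7):dx=+9,dy=-2->D; (6,8):dx=+7,dy=+9->C; (7,8):dx=-2,dy=+11->D
Step 2: C = 15, D = 13, total pairs = 28.
Step 3: tau = (C - D)/(n(n-1)/2) = (15 - 13)/28 = 0.071429.
Step 4: Exact two-sided p-value (enumerate n! = 40320 permutations of y under H0): p = 0.904861.
Step 5: alpha = 0.05. fail to reject H0.

tau_b = 0.0714 (C=15, D=13), p = 0.904861, fail to reject H0.


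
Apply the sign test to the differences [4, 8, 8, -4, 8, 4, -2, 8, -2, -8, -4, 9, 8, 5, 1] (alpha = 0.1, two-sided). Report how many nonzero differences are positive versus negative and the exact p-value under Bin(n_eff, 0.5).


Step 1: Discard zero differences. Original n = 15; n_eff = number of nonzero differences = 15.
Nonzero differences (with sign): +4, +8, +8, -4, +8, +4, -2, +8, -2, -8, -4, +9, +8, +5, +1
Step 2: Count signs: positive = 10, negative = 5.
Step 3: Under H0: P(positive) = 0.5, so the number of positives S ~ Bin(15, 0.5).
Step 4: Two-sided exact p-value = sum of Bin(15,0.5) probabilities at or below the observed probability = 0.301758.
Step 5: alpha = 0.1. fail to reject H0.

n_eff = 15, pos = 10, neg = 5, p = 0.301758, fail to reject H0.


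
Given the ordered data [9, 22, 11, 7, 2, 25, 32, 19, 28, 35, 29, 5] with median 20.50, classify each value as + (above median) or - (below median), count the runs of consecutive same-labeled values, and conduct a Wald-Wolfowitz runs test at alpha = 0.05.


Step 1: Compute median = 20.50; label A = above, B = below.
Labels in order: BABBBAABAAAB  (n_A = 6, n_B = 6)
Step 2: Count runs R = 7.
Step 3: Under H0 (random ordering), E[R] = 2*n_A*n_B/(n_A+n_B) + 1 = 2*6*6/12 + 1 = 7.0000.
        Var[R] = 2*n_A*n_B*(2*n_A*n_B - n_A - n_B) / ((n_A+n_B)^2 * (n_A+n_B-1)) = 4320/1584 = 2.7273.
        SD[R] = 1.6514.
Step 4: R = E[R], so z = 0 with no continuity correction.
Step 5: Two-sided p-value via normal approximation = 2*(1 - Phi(|z|)) = 1.000000.
Step 6: alpha = 0.05. fail to reject H0.

R = 7, z = 0.0000, p = 1.000000, fail to reject H0.


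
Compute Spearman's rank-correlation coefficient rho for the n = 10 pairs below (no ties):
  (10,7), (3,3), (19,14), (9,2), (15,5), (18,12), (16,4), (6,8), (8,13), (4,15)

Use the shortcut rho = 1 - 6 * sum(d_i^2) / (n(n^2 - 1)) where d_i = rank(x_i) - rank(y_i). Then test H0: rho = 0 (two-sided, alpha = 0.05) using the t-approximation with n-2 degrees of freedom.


Step 1: Rank x and y separately (midranks; no ties here).
rank(x): 10->6, 3->1, 19->10, 9->5, 15->7, 18->9, 16->8, 6->3, 8->4, 4->2
rank(y): 7->5, 3->2, 14->9, 2->1, 5->4, 12->7, 4->3, 8->6, 13->8, 15->10
Step 2: d_i = R_x(i) - R_y(i); compute d_i^2.
  (6-5)^2=1, (1-2)^2=1, (10-9)^2=1, (5-1)^2=16, (7-4)^2=9, (9-7)^2=4, (8-3)^2=25, (3-6)^2=9, (4-8)^2=16, (2-10)^2=64
sum(d^2) = 146.
Step 3: rho = 1 - 6*146 / (10*(10^2 - 1)) = 1 - 876/990 = 0.115152.
Step 4: Under H0, t = rho * sqrt((n-2)/(1-rho^2)) = 0.3279 ~ t(8).
Step 5: Two-sided p-value from the t-distribution with 8 df = 0.751420.
Step 6: alpha = 0.05. fail to reject H0.

rho = 0.1152, p = 0.751420, fail to reject H0 at alpha = 0.05.


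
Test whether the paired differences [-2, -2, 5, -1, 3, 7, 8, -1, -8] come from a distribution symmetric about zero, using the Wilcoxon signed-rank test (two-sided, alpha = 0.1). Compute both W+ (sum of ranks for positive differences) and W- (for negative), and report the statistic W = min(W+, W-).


Step 1: Drop any zero differences (none here) and take |d_i|.
|d| = [2, 2, 5, 1, 3, 7, 8, 1, 8]
Step 2: Midrank |d_i| (ties get averaged ranks).
ranks: |2|->3.5, |2|->3.5, |5|->6, |1|->1.5, |3|->5, |7|->7, |8|->8.5, |1|->1.5, |8|->8.5
Step 3: Attach original signs; sum ranks with positive sign and with negative sign.
W+ = 6 + 5 + 7 + 8.5 = 26.5
W- = 3.5 + 3.5 + 1.5 + 1.5 + 8.5 = 18.5
(Check: W+ + W- = 45 should equal n(n+1)/2 = 45.)
Step 4: Test statistic W = min(W+, W-) = 18.5.
Step 5: Ties in |d|, so use the tie-corrected normal approximation.
        E[W] = n(n+1)/4 = 9*10/4 = 22.5.
        Tie groups: |d|=1 (t=2), |d|=2 (t=2), |d|=8 (t=2); sum(t^3 - t) = 18.
        Var[W] = n(n+1)(2n+1)/24 - sum(t^3-t)/48 = 1710/24 - 18/48 = 70.875.
        z = (W - E[W]) / sqrt(Var[W]) = (18.5 - 22.5) / 8.4187 = -0.4751.
        Two-sided p = 2*Phi(z) = 0.634694.
Step 6: alpha = 0.1. fail to reject H0.

W+ = 26.5, W- = 18.5, W = min = 18.5, p = 0.634694, fail to reject H0.


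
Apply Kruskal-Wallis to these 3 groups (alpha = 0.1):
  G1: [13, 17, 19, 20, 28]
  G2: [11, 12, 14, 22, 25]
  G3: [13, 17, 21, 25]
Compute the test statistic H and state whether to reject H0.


Step 1: Combine all N = 14 observations and assign midranks.
sorted (value, group, rank): (11,G2,1), (12,G2,2), (13,G1,3.5), (13,G3,3.5), (14,G2,5), (17,G1,6.5), (17,G3,6.5), (19,G1,8), (20,G1,9), (21,G3,10), (22,G2,11), (25,G2,12.5), (25,G3,12.5), (28,G1,14)
Step 2: Sum ranks within each group.
R_1 = 41 (n_1 = 5)
R_2 = 31.5 (n_2 = 5)
R_3 = 32.5 (n_3 = 4)
Step 3: H = 12/(N(N+1)) * sum(R_i^2/n_i) - 3(N+1)
     = 12/(14*15) * (41^2/5 + 31.5^2/5 + 32.5^2/4) - 3*15
     = 0.057143 * 798.712 - 45
     = 0.640714.
Step 4: Ties present; correction factor C = 1 - 18/(14^3 - 14) = 0.993407. Corrected H = 0.640714 / 0.993407 = 0.644967.
Step 5: Under H0, H ~ chi^2(2); p-value = 0.724348.
Step 6: alpha = 0.1. fail to reject H0.

H = 0.6450, df = 2, p = 0.724348, fail to reject H0.


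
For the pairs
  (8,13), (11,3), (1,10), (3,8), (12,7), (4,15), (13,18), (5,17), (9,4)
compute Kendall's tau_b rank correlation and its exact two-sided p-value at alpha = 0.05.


Step 1: Enumerate the 36 unordered pairs (i,j) with i<j and classify each by sign(x_j-x_i) * sign(y_j-y_i).
  (1,2):dx=+3,dy=-10->D; (1,3):dx=-7,dy=-3->C; (1,4):dx=-5,dy=-5->C; (1,5):dx=+4,dy=-6->D
  (1,6):dx=-4,dy=+2->D; (1,7):dx=+5,dy=+5->C; (1,8):dx=-3,dy=+4->D; (1,9):dx=+1,dy=-9->D
  (2,3):dx=-10,dy=+7->D; (2,4):dx=-8,dy=+5->D; (2,5):dx=+1,dy=+4->C; (2,6):dx=-7,dy=+12->D
  (2,7):dx=+2,dy=+15->C; (2,8):dx=-6,dy=+14->D; (2,9):dx=-2,dy=+1->D; (3,4):dx=+2,dy=-2->D
  (3,5):dx=+11,dy=-3->D; (3,6):dx=+3,dy=+5->C; (3,7):dx=+12,dy=+8->C; (3,8):dx=+4,dy=+7->C
  (3,9):dx=+8,dy=-6->D; (4,5):dx=+9,dy=-1->D; (4,6):dx=+1,dy=+7->C; (4,7):dx=+10,dy=+10->C
  (4,8):dx=+2,dy=+9->C; (4,9):dx=+6,dy=-4->D; (5,6):dx=-8,dy=+8->D; (5,7):dx=+1,dy=+11->C
  (5,8):dx=-7,dy=+10->D; (5,9):dx=-3,dy=-3->C; (6,7):dx=+9,dy=+3->C; (6,8):dx=+1,dy=+2->C
  (6,9):dx=+5,dy=-11->D; (7,8):dx=-8,dy=-1->C; (7,9):dx=-4,dy=-14->C; (8,9):dx=+4,dy=-13->D
Step 2: C = 17, D = 19, total pairs = 36.
Step 3: tau = (C - D)/(n(n-1)/2) = (17 - 19)/36 = -0.055556.
Step 4: Exact two-sided p-value (enumerate n! = 362880 permutations of y under H0): p = 0.919455.
Step 5: alpha = 0.05. fail to reject H0.

tau_b = -0.0556 (C=17, D=19), p = 0.919455, fail to reject H0.


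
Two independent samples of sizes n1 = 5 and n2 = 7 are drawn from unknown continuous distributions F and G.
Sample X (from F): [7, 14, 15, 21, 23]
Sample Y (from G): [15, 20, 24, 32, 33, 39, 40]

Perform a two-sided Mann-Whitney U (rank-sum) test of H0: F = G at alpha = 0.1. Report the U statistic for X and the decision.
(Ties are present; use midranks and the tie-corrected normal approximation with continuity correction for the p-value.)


Step 1: Combine and sort all 12 observations; assign midranks.
sorted (value, group): (7,X), (14,X), (15,X), (15,Y), (20,Y), (21,X), (23,X), (24,Y), (32,Y), (33,Y), (39,Y), (40,Y)
ranks: 7->1, 14->2, 15->3.5, 15->3.5, 20->5, 21->6, 23->7, 24->8, 32->9, 33->10, 39->11, 40->12
Step 2: Rank sum for X: R1 = 1 + 2 + 3.5 + 6 + 7 = 19.5.
Step 3: U_X = R1 - n1(n1+1)/2 = 19.5 - 5*6/2 = 19.5 - 15 = 4.5.
       U_Y = n1*n2 - U_X = 35 - 4.5 = 30.5.
Step 4: Ties are present, so use the tie-corrected normal approximation (with continuity correction) for the p-value.
Step 5: p-value = 0.041997; compare to alpha = 0.1. reject H0.

U_X = 4.5, p = 0.041997, reject H0 at alpha = 0.1.


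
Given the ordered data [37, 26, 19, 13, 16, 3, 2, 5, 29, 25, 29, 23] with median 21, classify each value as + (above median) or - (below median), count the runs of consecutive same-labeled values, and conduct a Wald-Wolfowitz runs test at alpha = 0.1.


Step 1: Compute median = 21; label A = above, B = below.
Labels in order: AABBBBBBAAAA  (n_A = 6, n_B = 6)
Step 2: Count runs R = 3.
Step 3: Under H0 (random ordering), E[R] = 2*n_A*n_B/(n_A+n_B) + 1 = 2*6*6/12 + 1 = 7.0000.
        Var[R] = 2*n_A*n_B*(2*n_A*n_B - n_A - n_B) / ((n_A+n_B)^2 * (n_A+n_B-1)) = 4320/1584 = 2.7273.
        SD[R] = 1.6514.
Step 4: Continuity-corrected z = (R + 0.5 - E[R]) / SD[R] = (3 + 0.5 - 7.0000) / 1.6514 = -2.1194.
Step 5: Two-sided p-value via normal approximation = 2*(1 - Phi(|z|)) = 0.034060.
Step 6: alpha = 0.1. reject H0.

R = 3, z = -2.1194, p = 0.034060, reject H0.


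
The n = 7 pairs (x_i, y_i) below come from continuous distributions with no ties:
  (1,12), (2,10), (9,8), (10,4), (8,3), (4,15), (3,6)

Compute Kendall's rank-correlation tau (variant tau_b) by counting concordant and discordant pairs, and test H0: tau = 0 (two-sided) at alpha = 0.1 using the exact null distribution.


Step 1: Enumerate the 21 unordered pairs (i,j) with i<j and classify each by sign(x_j-x_i) * sign(y_j-y_i).
  (1,2):dx=+1,dy=-2->D; (1,3):dx=+8,dy=-4->D; (1,4):dx=+9,dy=-8->D; (1,5):dx=+7,dy=-9->D
  (1,6):dx=+3,dy=+3->C; (1,7):dx=+2,dy=-6->D; (2,3):dx=+7,dy=-2->D; (2,4):dx=+8,dy=-6->D
  (2,5):dx=+6,dy=-7->D; (2,6):dx=+2,dy=+5->C; (2,7):dx=+1,dy=-4->D; (3,4):dx=+1,dy=-4->D
  (3,5):dx=-1,dy=-5->C; (3,6):dx=-5,dy=+7->D; (3,7):dx=-6,dy=-2->C; (4,5):dx=-2,dy=-1->C
  (4,6):dx=-6,dy=+11->D; (4,7):dx=-7,dy=+2->D; (5,6):dx=-4,dy=+12->D; (5,7):dx=-5,dy=+3->D
  (6,7):dx=-1,dy=-9->C
Step 2: C = 6, D = 15, total pairs = 21.
Step 3: tau = (C - D)/(n(n-1)/2) = (6 - 15)/21 = -0.428571.
Step 4: Exact two-sided p-value (enumerate n! = 5040 permutations of y under H0): p = 0.238889.
Step 5: alpha = 0.1. fail to reject H0.

tau_b = -0.4286 (C=6, D=15), p = 0.238889, fail to reject H0.


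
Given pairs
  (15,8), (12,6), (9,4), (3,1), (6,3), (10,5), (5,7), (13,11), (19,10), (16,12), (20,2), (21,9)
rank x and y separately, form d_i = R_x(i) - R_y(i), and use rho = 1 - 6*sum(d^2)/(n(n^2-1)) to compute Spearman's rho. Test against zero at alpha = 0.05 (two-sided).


Step 1: Rank x and y separately (midranks; no ties here).
rank(x): 15->8, 12->6, 9->4, 3->1, 6->3, 10->5, 5->2, 13->7, 19->10, 16->9, 20->11, 21->12
rank(y): 8->8, 6->6, 4->4, 1->1, 3->3, 5->5, 7->7, 11->11, 10->10, 12->12, 2->2, 9->9
Step 2: d_i = R_x(i) - R_y(i); compute d_i^2.
  (8-8)^2=0, (6-6)^2=0, (4-4)^2=0, (1-1)^2=0, (3-3)^2=0, (5-5)^2=0, (2-7)^2=25, (7-11)^2=16, (10-10)^2=0, (9-12)^2=9, (11-2)^2=81, (12-9)^2=9
sum(d^2) = 140.
Step 3: rho = 1 - 6*140 / (12*(12^2 - 1)) = 1 - 840/1716 = 0.510490.
Step 4: Under H0, t = rho * sqrt((n-2)/(1-rho^2)) = 1.8774 ~ t(10).
Step 5: Two-sided p-value from the t-distribution with 10 df = 0.089914.
Step 6: alpha = 0.05. fail to reject H0.

rho = 0.5105, p = 0.089914, fail to reject H0 at alpha = 0.05.


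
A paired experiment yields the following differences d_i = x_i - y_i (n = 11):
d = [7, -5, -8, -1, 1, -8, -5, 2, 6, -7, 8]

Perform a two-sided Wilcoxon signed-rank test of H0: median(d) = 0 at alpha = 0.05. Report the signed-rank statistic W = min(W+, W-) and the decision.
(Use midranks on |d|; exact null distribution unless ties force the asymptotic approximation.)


Step 1: Drop any zero differences (none here) and take |d_i|.
|d| = [7, 5, 8, 1, 1, 8, 5, 2, 6, 7, 8]
Step 2: Midrank |d_i| (ties get averaged ranks).
ranks: |7|->7.5, |5|->4.5, |8|->10, |1|->1.5, |1|->1.5, |8|->10, |5|->4.5, |2|->3, |6|->6, |7|->7.5, |8|->10
Step 3: Attach original signs; sum ranks with positive sign and with negative sign.
W+ = 7.5 + 1.5 + 3 + 6 + 10 = 28
W- = 4.5 + 10 + 1.5 + 10 + 4.5 + 7.5 = 38
(Check: W+ + W- = 66 should equal n(n+1)/2 = 66.)
Step 4: Test statistic W = min(W+, W-) = 28.
Step 5: Ties in |d|, so use the tie-corrected normal approximation.
        E[W] = n(n+1)/4 = 11*12/4 = 33.
        Tie groups: |d|=1 (t=2), |d|=5 (t=2), |d|=7 (t=2), |d|=8 (t=3); sum(t^3 - t) = 42.
        Var[W] = n(n+1)(2n+1)/24 - sum(t^3-t)/48 = 3036/24 - 42/48 = 125.625.
        z = (W - E[W]) / sqrt(Var[W]) = (28 - 33) / 11.2083 = -0.4461.
        Two-sided p = 2*Phi(z) = 0.655525.
Step 6: alpha = 0.05. fail to reject H0.

W+ = 28, W- = 38, W = min = 28, p = 0.655525, fail to reject H0.


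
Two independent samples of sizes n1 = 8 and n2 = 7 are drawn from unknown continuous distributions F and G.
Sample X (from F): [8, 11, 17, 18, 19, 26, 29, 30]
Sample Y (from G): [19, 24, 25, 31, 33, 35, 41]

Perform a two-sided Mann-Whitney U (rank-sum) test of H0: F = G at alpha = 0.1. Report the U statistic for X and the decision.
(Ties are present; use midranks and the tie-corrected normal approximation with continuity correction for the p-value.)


Step 1: Combine and sort all 15 observations; assign midranks.
sorted (value, group): (8,X), (11,X), (17,X), (18,X), (19,X), (19,Y), (24,Y), (25,Y), (26,X), (29,X), (30,X), (31,Y), (33,Y), (35,Y), (41,Y)
ranks: 8->1, 11->2, 17->3, 18->4, 19->5.5, 19->5.5, 24->7, 25->8, 26->9, 29->10, 30->11, 31->12, 33->13, 35->14, 41->15
Step 2: Rank sum for X: R1 = 1 + 2 + 3 + 4 + 5.5 + 9 + 10 + 11 = 45.5.
Step 3: U_X = R1 - n1(n1+1)/2 = 45.5 - 8*9/2 = 45.5 - 36 = 9.5.
       U_Y = n1*n2 - U_X = 56 - 9.5 = 46.5.
Step 4: Ties are present, so use the tie-corrected normal approximation (with continuity correction) for the p-value.
Step 5: p-value = 0.037073; compare to alpha = 0.1. reject H0.

U_X = 9.5, p = 0.037073, reject H0 at alpha = 0.1.


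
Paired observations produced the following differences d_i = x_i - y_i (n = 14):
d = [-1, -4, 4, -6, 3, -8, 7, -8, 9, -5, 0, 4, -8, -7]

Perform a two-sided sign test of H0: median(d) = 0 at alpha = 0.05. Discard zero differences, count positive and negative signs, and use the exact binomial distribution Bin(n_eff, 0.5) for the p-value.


Step 1: Discard zero differences. Original n = 14; n_eff = number of nonzero differences = 13.
Nonzero differences (with sign): -1, -4, +4, -6, +3, -8, +7, -8, +9, -5, +4, -8, -7
Step 2: Count signs: positive = 5, negative = 8.
Step 3: Under H0: P(positive) = 0.5, so the number of positives S ~ Bin(13, 0.5).
Step 4: Two-sided exact p-value = sum of Bin(13,0.5) probabilities at or below the observed probability = 0.581055.
Step 5: alpha = 0.05. fail to reject H0.

n_eff = 13, pos = 5, neg = 8, p = 0.581055, fail to reject H0.


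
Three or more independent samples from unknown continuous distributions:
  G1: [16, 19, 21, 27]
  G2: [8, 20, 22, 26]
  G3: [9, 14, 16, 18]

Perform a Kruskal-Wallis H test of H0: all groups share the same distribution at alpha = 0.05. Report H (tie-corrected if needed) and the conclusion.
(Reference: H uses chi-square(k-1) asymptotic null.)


Step 1: Combine all N = 12 observations and assign midranks.
sorted (value, group, rank): (8,G2,1), (9,G3,2), (14,G3,3), (16,G1,4.5), (16,G3,4.5), (18,G3,6), (19,G1,7), (20,G2,8), (21,G1,9), (22,G2,10), (26,G2,11), (27,G1,12)
Step 2: Sum ranks within each group.
R_1 = 32.5 (n_1 = 4)
R_2 = 30 (n_2 = 4)
R_3 = 15.5 (n_3 = 4)
Step 3: H = 12/(N(N+1)) * sum(R_i^2/n_i) - 3(N+1)
     = 12/(12*13) * (32.5^2/4 + 30^2/4 + 15.5^2/4) - 3*13
     = 0.076923 * 549.125 - 39
     = 3.240385.
Step 4: Ties present; correction factor C = 1 - 6/(12^3 - 12) = 0.996503. Corrected H = 3.240385 / 0.996503 = 3.251754.
Step 5: Under H0, H ~ chi^2(2); p-value = 0.196739.
Step 6: alpha = 0.05. fail to reject H0.

H = 3.2518, df = 2, p = 0.196739, fail to reject H0.


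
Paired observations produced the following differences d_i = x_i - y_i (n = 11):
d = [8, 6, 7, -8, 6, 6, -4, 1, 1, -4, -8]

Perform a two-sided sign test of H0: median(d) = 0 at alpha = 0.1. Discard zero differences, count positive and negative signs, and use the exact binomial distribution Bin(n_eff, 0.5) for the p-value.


Step 1: Discard zero differences. Original n = 11; n_eff = number of nonzero differences = 11.
Nonzero differences (with sign): +8, +6, +7, -8, +6, +6, -4, +1, +1, -4, -8
Step 2: Count signs: positive = 7, negative = 4.
Step 3: Under H0: P(positive) = 0.5, so the number of positives S ~ Bin(11, 0.5).
Step 4: Two-sided exact p-value = sum of Bin(11,0.5) probabilities at or below the observed probability = 0.548828.
Step 5: alpha = 0.1. fail to reject H0.

n_eff = 11, pos = 7, neg = 4, p = 0.548828, fail to reject H0.
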